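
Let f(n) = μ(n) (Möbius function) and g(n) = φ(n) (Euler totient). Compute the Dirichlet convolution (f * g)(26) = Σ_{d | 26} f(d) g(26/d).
(μ * φ)(26) = 0

Divisors of 26: [1, 2, 13, 26]. For each d | 26:
  d = 1: μ(1) · φ(26/1) = 1 · 12 = 12
  d = 2: μ(2) · φ(26/2) = -1 · 12 = -12
  d = 13: μ(13) · φ(26/13) = -1 · 1 = -1
  d = 26: μ(26) · φ(26/26) = 1 · 1 = 1
Summing: (μ * φ)(26) = 12 + -12 + -1 + 1 = 0.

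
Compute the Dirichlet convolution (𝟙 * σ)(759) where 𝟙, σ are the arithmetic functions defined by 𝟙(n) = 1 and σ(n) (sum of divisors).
(𝟙 * σ)(759) = 1625

Divisors of 759: [1, 3, 11, 23, 33, 69, 253, 759]. For each d | 759:
  d = 1: 𝟙(1) · σ(759/1) = 1 · 1152 = 1152
  d = 3: 𝟙(3) · σ(759/3) = 1 · 288 = 288
  d = 11: 𝟙(11) · σ(759/11) = 1 · 96 = 96
  d = 23: 𝟙(23) · σ(759/23) = 1 · 48 = 48
  d = 33: 𝟙(33) · σ(759/33) = 1 · 24 = 24
  d = 69: 𝟙(69) · σ(759/69) = 1 · 12 = 12
  d = 253: 𝟙(253) · σ(759/253) = 1 · 4 = 4
  d = 759: 𝟙(759) · σ(759/759) = 1 · 1 = 1
Summing: (𝟙 * σ)(759) = 1152 + 288 + 96 + 48 + 24 + 12 + 4 + 1 = 1625.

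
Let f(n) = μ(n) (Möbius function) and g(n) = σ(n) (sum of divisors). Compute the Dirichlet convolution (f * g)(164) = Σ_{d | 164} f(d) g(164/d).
(μ * σ)(164) = 164

Divisors of 164: [1, 2, 4, 41, 82, 164]. For each d | 164:
  d = 1: μ(1) · σ(164/1) = 1 · 294 = 294
  d = 2: μ(2) · σ(164/2) = -1 · 126 = -126
  d = 4: μ(4) · σ(164/4) = 0 · 42 = 0
  d = 41: μ(41) · σ(164/41) = -1 · 7 = -7
  d = 82: μ(82) · σ(164/82) = 1 · 3 = 3
  d = 164: μ(164) · σ(164/164) = 0 · 1 = 0
Summing: (μ * σ)(164) = 294 + -126 + 0 + -7 + 3 + 0 = 164.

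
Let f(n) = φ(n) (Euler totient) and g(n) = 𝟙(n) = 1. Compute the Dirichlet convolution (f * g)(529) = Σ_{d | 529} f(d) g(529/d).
(φ * 𝟙)(529) = 529

Divisors of 529: [1, 23, 529]. For each d | 529:
  d = 1: φ(1) · 𝟙(529/1) = 1 · 1 = 1
  d = 23: φ(23) · 𝟙(529/23) = 22 · 1 = 22
  d = 529: φ(529) · 𝟙(529/529) = 506 · 1 = 506
Summing: (φ * 𝟙)(529) = 1 + 22 + 506 = 529.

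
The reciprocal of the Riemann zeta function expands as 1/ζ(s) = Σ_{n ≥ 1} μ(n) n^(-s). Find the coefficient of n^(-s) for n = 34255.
μ(34255) = 1

Factor n = 34255 = 5 · 13 · 17 · 31. μ(n) = 0 if any exponent ≥ 2 (not squarefree); otherwise μ(n) = (−1)^{ω(n)} where ω(n) is the number of distinct prime factors. Applying: μ(34255) = 1.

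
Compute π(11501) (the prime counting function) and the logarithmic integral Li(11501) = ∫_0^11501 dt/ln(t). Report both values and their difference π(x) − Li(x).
π(11501) = 1387;  Li(11501) ≈ 1407.85;  π(x) − Li(x) ≈ -20.85.

Direct count of primes ≤ 11501 gives π(11501) = 1387. Numerical evaluation of the logarithmic integral gives Li(11501) ≈ 1407.85. The difference π(x) − Li(x) ≈ -20.85 is typically negative for small/moderate x (Li(x) overestimates), though Littlewood's theorem shows this sign changes infinitely often.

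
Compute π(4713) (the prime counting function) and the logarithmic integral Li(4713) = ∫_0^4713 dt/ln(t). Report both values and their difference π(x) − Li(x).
π(4713) = 635;  Li(4713) ≈ 650.47;  π(x) − Li(x) ≈ -15.47.

Direct count of primes ≤ 4713 gives π(4713) = 635. Numerical evaluation of the logarithmic integral gives Li(4713) ≈ 650.47. The difference π(x) − Li(x) ≈ -15.47 is typically negative for small/moderate x (Li(x) overestimates), though Littlewood's theorem shows this sign changes infinitely often.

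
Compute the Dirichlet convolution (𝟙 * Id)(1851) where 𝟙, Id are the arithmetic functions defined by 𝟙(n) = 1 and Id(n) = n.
(𝟙 * Id)(1851) = 2472

Divisors of 1851: [1, 3, 617, 1851]. For each d | 1851:
  d = 1: 𝟙(1) · Id(1851/1) = 1 · 1851 = 1851
  d = 3: 𝟙(3) · Id(1851/3) = 1 · 617 = 617
  d = 617: 𝟙(617) · Id(1851/617) = 1 · 3 = 3
  d = 1851: 𝟙(1851) · Id(1851/1851) = 1 · 1 = 1
Summing: (𝟙 * Id)(1851) = 1851 + 617 + 3 + 1 = 2472.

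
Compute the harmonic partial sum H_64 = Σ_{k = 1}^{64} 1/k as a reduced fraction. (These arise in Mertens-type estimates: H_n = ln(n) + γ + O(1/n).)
H_64 = 623171679694215690971693339/131362987122535807501262400

Direct summation: H_64 = 1 + 1/2 + ... + 1/64. The least common denominator is lcm(1, ..., 64) = 1182266884102822267511361600; over this denominator the numerator is 1182266884102822267511361600 + 591133442051411133755680800 + 394088961367607422503787200 + 295566721025705566877840400 + 236453376820564453502272320 + 197044480683803711251893600 + 168895269157546038215908800 + 147783360512852783438920200 + 131362987122535807501262400 + 118226688410282226751136160 + 107478807645711115228305600 + 98522240341901855625946800 + 90943606469447866731643200 + 84447634578773019107954400 + 78817792273521484500757440 + 73891680256426391719460100 + 69545110829577780441844800 + 65681493561267903750631200 + 62224572847516961447966400 + 59113344205141113375568080 + 56298423052515346071969600 + 53739403822855557614152800 + 51402908004470533370059200 + 49261120170950927812973400 + 47290675364112890700454464 + 45471803234723933365821600 + 43787662374178602500420800 + 42223817289386509553977200 + 40767823589752491983150400 + 39408896136760742250378720 + 38137641422671686048753600 + 36945840128213195859730050 + 35826269215237038409435200 + 34772555414788890220922400 + 33779053831509207643181760 + 32840746780633951875315600 + 31953159029806007230036800 + 31112286423758480723983200 + 30314535489815955577214400 + 29556672102570556687784040 + 28835777661044445549057600 + 28149211526257673035984800 + 27494578700065634128171200 + 26869701911427778807076400 + 26272597424507161500252480 + 25701454002235266685029600 + 25154614555379197181092800 + 24630560085475463906486700 + 24127895593935148316558400 + 23645337682056445350227232 + 23181703609859260147281600 + 22735901617361966682910800 + 22306922341562684292667200 + 21893831187089301250210400 + 21495761529142223045661120 + 21111908644693254776988600 + 20741524282505653815988800 + 20383911794876245991575200 + 20038421764454614703582400 + 19704448068380371125189360 + 19381424329554463401825600 + 19068820711335843024376800 + 18766141017505115357323200 + 18472920064106597929865025 = 5608545117247941218745240051, so H_64 = 5608545117247941218745240051/1182266884102822267511361600; reducing by gcd(5608545117247941218745240051, 1182266884102822267511361600) = 9 gives 623171679694215690971693339/131362987122535807501262400 ≈ 4.74389. (The PNT-adjacent estimate ln(64) + γ ≈ 4.73610 matches within O(1/n).)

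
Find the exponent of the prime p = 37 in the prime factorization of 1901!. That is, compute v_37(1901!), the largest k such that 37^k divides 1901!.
v_37(1901!) = 52

Legendre's formula: v_p(n!) = Σ_{k ≥ 1} ⌊n / p^k⌋. For p = 37, n = 1901, the terms are:
  ⌊1901/37^1⌋ = ⌊1901/37⌋ = 51
  ⌊1901/37^2⌋ = ⌊1901/1369⌋ = 1
(the next term ⌊1901/37^3⌋ = 0, terminating the sum). Summing: v_37(1901!) = 51 + 1 = 52.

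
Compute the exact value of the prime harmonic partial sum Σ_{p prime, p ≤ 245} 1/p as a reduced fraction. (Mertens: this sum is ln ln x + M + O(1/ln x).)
Σ 1/p = 506873196134241441348690763593294873492730445394823722837469097176314709804649267964680634478659521/256041159035492609053110100510385311995538591998443060216114576417920917800321526504084465112487730

π(245) = 53, so the primes ≤ 245 are [2, 3, 5, 7, 11, 13, 17, 19, 23, 29, 31, 37, 41, 43, 47, 53, 59, 61, 67, 71, 73, 79, 83, 89, 97, 101, 103, 107, 109, 113, 127, 131, 137, 139, 149, 151, 157, 163, 167, 173, 179, 181, 191, 193, 197, 199, 211, 223, 227, 229, 233, 239, 241]. Summing 1/p over these primes: 506873196134241441348690763593294873492730445394823722837469097176314709804649267964680634478659521/256041159035492609053110100510385311995538591998443060216114576417920917800321526504084465112487730 ≈ 1.9797. Mertens estimate ln ln(245) + 0.2615 ≈ 1.9665.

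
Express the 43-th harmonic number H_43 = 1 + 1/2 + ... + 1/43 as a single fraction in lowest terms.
H_43 = 532145396070491417/122332313750680800

Direct summation: H_43 = 1 + 1/2 + ... + 1/43. The least common denominator is lcm(1, ..., 43) = 9419588158802421600; over this denominator the numerator is 9419588158802421600 + 4709794079401210800 + 3139862719600807200 + 2354897039700605400 + 1883917631760484320 + 1569931359800403600 + 1345655451257488800 + 1177448519850302700 + 1046620906533602400 + 941958815880242160 + 856326196254765600 + 784965679900201800 + 724583704523263200 + 672827725628744400 + 627972543920161440 + 588724259925151350 + 554093421106024800 + 523310453266801200 + 495767797831706400 + 470979407940121080 + 448551817085829600 + 428163098127382800 + 409547311252279200 + 392482839950100900 + 376783526352096864 + 362291852261631600 + 348873635511200800 + 336413862814372200 + 324813384786290400 + 313986271960080720 + 303857682542013600 + 294362129962575675 + 285442065418255200 + 277046710553012400 + 269131090251497760 + 261655226633400600 + 254583463751416800 + 247883898915853200 + 241527901507754400 + 235489703970060540 + 229746052653717600 + 224275908542914800 + 219060189739591200 = 40975195497427839109, so H_43 = 40975195497427839109/9419588158802421600; reducing by gcd(40975195497427839109, 9419588158802421600) = 77 gives 532145396070491417/122332313750680800 ≈ 4.35000. (The PNT-adjacent estimate ln(43) + γ ≈ 4.33842 matches within O(1/n).)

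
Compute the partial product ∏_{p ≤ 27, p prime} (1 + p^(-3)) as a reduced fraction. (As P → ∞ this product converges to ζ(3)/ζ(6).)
∏ = 16117288424681472/13642976755448975

The primes p ≤ 27 are [2, 3, 5, 7, 11, 13, 17, 19, 23]. For each, (1 + 1/p^3) = (p^3 + 1)/p^3. Multiplying these fractions over p ∈ [2, 3, 5, 7, 11, 13, 17, 19, 23] gives 16117288424681472/13642976755448975. (In the limit P → ∞ this tends to ζ(3)/ζ(6).)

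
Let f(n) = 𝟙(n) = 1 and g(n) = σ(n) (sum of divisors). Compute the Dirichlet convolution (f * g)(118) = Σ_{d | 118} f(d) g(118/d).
(𝟙 * σ)(118) = 244

Divisors of 118: [1, 2, 59, 118]. For each d | 118:
  d = 1: 𝟙(1) · σ(118/1) = 1 · 180 = 180
  d = 2: 𝟙(2) · σ(118/2) = 1 · 60 = 60
  d = 59: 𝟙(59) · σ(118/59) = 1 · 3 = 3
  d = 118: 𝟙(118) · σ(118/118) = 1 · 1 = 1
Summing: (𝟙 * σ)(118) = 180 + 60 + 3 + 1 = 244.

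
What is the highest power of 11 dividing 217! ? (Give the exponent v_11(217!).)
v_11(217!) = 20

Legendre's formula: v_p(n!) = Σ_{k ≥ 1} ⌊n / p^k⌋. For p = 11, n = 217, the terms are:
  ⌊217/11^1⌋ = ⌊217/11⌋ = 19
  ⌊217/11^2⌋ = ⌊217/121⌋ = 1
(the next term ⌊217/11^3⌋ = 0, terminating the sum). Summing: v_11(217!) = 19 + 1 = 20.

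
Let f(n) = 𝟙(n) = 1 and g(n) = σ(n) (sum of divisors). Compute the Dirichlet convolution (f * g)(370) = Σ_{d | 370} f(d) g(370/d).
(𝟙 * σ)(370) = 1092

Divisors of 370: [1, 2, 5, 10, 37, 74, 185, 370]. For each d | 370:
  d = 1: 𝟙(1) · σ(370/1) = 1 · 684 = 684
  d = 2: 𝟙(2) · σ(370/2) = 1 · 228 = 228
  d = 5: 𝟙(5) · σ(370/5) = 1 · 114 = 114
  d = 10: 𝟙(10) · σ(370/10) = 1 · 38 = 38
  d = 37: 𝟙(37) · σ(370/37) = 1 · 18 = 18
  d = 74: 𝟙(74) · σ(370/74) = 1 · 6 = 6
  d = 185: 𝟙(185) · σ(370/185) = 1 · 3 = 3
  d = 370: 𝟙(370) · σ(370/370) = 1 · 1 = 1
Summing: (𝟙 * σ)(370) = 684 + 228 + 114 + 38 + 18 + 6 + 3 + 1 = 1092.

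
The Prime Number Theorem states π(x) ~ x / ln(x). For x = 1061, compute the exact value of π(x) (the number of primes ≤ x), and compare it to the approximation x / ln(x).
π(1061) = 178;  x/ln(x) ≈ 152.29;  relative error ≈ 14.44%.

Directly count primes up to 1061: π(1061) = 178. The PNT approximation gives 1061/ln(1061) ≈ 1061/6.96697 ≈ 152.29. Relative error (π(x) − x/ln(x)) / π(x) ≈ 14.44%; the approximation is known to undercount slightly (Li(x) is a better estimate).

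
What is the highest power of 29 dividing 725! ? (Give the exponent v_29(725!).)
v_29(725!) = 25

Legendre's formula: v_p(n!) = Σ_{k ≥ 1} ⌊n / p^k⌋. For p = 29, n = 725, the terms are:
  ⌊725/29^1⌋ = ⌊725/29⌋ = 25
(the next term ⌊725/29^2⌋ = 0, terminating the sum). Summing: v_29(725!) = 25 = 25.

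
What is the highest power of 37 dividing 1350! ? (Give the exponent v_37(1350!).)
v_37(1350!) = 36

Legendre's formula: v_p(n!) = Σ_{k ≥ 1} ⌊n / p^k⌋. For p = 37, n = 1350, the terms are:
  ⌊1350/37^1⌋ = ⌊1350/37⌋ = 36
(the next term ⌊1350/37^2⌋ = 0, terminating the sum). Summing: v_37(1350!) = 36 = 36.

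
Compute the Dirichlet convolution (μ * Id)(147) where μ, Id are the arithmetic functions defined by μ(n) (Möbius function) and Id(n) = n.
(μ * Id)(147) = 84

Divisors of 147: [1, 3, 7, 21, 49, 147]. For each d | 147:
  d = 1: μ(1) · Id(147/1) = 1 · 147 = 147
  d = 3: μ(3) · Id(147/3) = -1 · 49 = -49
  d = 7: μ(7) · Id(147/7) = -1 · 21 = -21
  d = 21: μ(21) · Id(147/21) = 1 · 7 = 7
  d = 49: μ(49) · Id(147/49) = 0 · 3 = 0
  d = 147: μ(147) · Id(147/147) = 0 · 1 = 0
Summing: (μ * Id)(147) = 147 + -49 + -21 + 7 + 0 + 0 = 84.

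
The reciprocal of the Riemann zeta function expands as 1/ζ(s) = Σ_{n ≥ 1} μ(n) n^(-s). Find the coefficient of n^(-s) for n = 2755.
μ(2755) = -1

Factor n = 2755 = 5 · 19 · 29. μ(n) = 0 if any exponent ≥ 2 (not squarefree); otherwise μ(n) = (−1)^{ω(n)} where ω(n) is the number of distinct prime factors. Applying: μ(2755) = -1.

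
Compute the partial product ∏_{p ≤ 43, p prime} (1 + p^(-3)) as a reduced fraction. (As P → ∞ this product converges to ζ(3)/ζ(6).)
∏ = 77199709041125603078439960576/65340146372601957980502060935

The primes p ≤ 43 are [2, 3, 5, 7, 11, 13, 17, 19, 23, 29, 31, 37, 41, 43]. For each, (1 + 1/p^3) = (p^3 + 1)/p^3. Multiplying these fractions over p ∈ [2, 3, 5, 7, 11, 13, 17, 19, 23, 29, 31, 37, 41, 43] gives 77199709041125603078439960576/65340146372601957980502060935. (In the limit P → ∞ this tends to ζ(3)/ζ(6).)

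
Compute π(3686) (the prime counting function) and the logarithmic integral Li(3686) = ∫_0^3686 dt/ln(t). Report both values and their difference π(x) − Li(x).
π(3686) = 514;  Li(3686) ≈ 527.32;  π(x) − Li(x) ≈ -13.32.

Direct count of primes ≤ 3686 gives π(3686) = 514. Numerical evaluation of the logarithmic integral gives Li(3686) ≈ 527.32. The difference π(x) − Li(x) ≈ -13.32 is typically negative for small/moderate x (Li(x) overestimates), though Littlewood's theorem shows this sign changes infinitely often.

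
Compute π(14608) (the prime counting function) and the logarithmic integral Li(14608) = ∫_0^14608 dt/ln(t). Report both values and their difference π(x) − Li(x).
π(14608) = 1710;  Li(14608) ≈ 1735.80;  π(x) − Li(x) ≈ -25.80.

Direct count of primes ≤ 14608 gives π(14608) = 1710. Numerical evaluation of the logarithmic integral gives Li(14608) ≈ 1735.80. The difference π(x) − Li(x) ≈ -25.80 is typically negative for small/moderate x (Li(x) overestimates), though Littlewood's theorem shows this sign changes infinitely often.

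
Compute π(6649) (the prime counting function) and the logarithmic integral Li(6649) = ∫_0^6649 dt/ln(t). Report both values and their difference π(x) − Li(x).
π(6649) = 856;  Li(6649) ≈ 874.57;  π(x) − Li(x) ≈ -18.57.

Direct count of primes ≤ 6649 gives π(6649) = 856. Numerical evaluation of the logarithmic integral gives Li(6649) ≈ 874.57. The difference π(x) − Li(x) ≈ -18.57 is typically negative for small/moderate x (Li(x) overestimates), though Littlewood's theorem shows this sign changes infinitely often.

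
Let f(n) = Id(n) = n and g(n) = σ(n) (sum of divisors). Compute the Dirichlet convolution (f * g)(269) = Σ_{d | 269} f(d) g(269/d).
(Id * σ)(269) = 539

Divisors of 269: [1, 269]. For each d | 269:
  d = 1: Id(1) · σ(269/1) = 1 · 270 = 270
  d = 269: Id(269) · σ(269/269) = 269 · 1 = 269
Summing: (Id * σ)(269) = 270 + 269 = 539.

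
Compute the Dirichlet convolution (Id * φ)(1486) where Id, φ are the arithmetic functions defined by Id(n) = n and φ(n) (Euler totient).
(Id * φ)(1486) = 4455

Divisors of 1486: [1, 2, 743, 1486]. For each d | 1486:
  d = 1: Id(1) · φ(1486/1) = 1 · 742 = 742
  d = 2: Id(2) · φ(1486/2) = 2 · 742 = 1484
  d = 743: Id(743) · φ(1486/743) = 743 · 1 = 743
  d = 1486: Id(1486) · φ(1486/1486) = 1486 · 1 = 1486
Summing: (Id * φ)(1486) = 742 + 1484 + 743 + 1486 = 4455.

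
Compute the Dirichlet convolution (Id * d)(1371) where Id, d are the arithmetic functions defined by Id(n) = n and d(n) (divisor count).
(Id * d)(1371) = 2295

Divisors of 1371: [1, 3, 457, 1371]. For each d | 1371:
  d = 1: Id(1) · d(1371/1) = 1 · 4 = 4
  d = 3: Id(3) · d(1371/3) = 3 · 2 = 6
  d = 457: Id(457) · d(1371/457) = 457 · 2 = 914
  d = 1371: Id(1371) · d(1371/1371) = 1371 · 1 = 1371
Summing: (Id * d)(1371) = 4 + 6 + 914 + 1371 = 2295.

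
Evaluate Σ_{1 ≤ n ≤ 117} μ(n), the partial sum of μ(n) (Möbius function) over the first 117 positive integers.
Σ_{n ≤ 117} μ(n) = -5

Compute μ(n) for each 1 ≤ n ≤ 117: μ(1) = 1, μ(2) = -1, μ(3) = -1, μ(4) = 0, μ(5) = -1, μ(6) = 1, μ(7) = -1, μ(8) = 0, μ(9) = 0, μ(10) = 1, μ(11) = -1, μ(12) = 0, μ(13) = -1, μ(14) = 1, μ(15) = 1, μ(16) = 0, μ(17) = -1, μ(18) = 0, μ(19) = -1, μ(20) = 0, μ(21) = 1, μ(22) = 1, μ(23) = -1, μ(24) = 0, μ(25) = 0, μ(26) = 1, μ(27) = 0, μ(28) = 0, μ(29) = -1, μ(30) = -1, μ(31) = -1, μ(32) = 0, μ(33) = 1, μ(34) = 1, μ(35) = 1, μ(36) = 0, μ(37) = -1, μ(38) = 1, μ(39) = 1, μ(40) = 0, μ(41) = -1, μ(42) = -1, μ(43) = -1, μ(44) = 0, μ(45) = 0, μ(46) = 1, μ(47) = -1, μ(48) = 0, μ(49) = 0, μ(50) = 0, μ(51) = 1, μ(52) = 0, μ(53) = -1, μ(54) = 0, μ(55) = 1, μ(56) = 0, μ(57) = 1, μ(58) = 1, μ(59) = -1, μ(60) = 0, μ(61) = -1, μ(62) = 1, μ(63) = 0, μ(64) = 0, μ(65) = 1, μ(66) = -1, μ(67) = -1, μ(68) = 0, μ(69) = 1, μ(70) = -1, μ(71) = -1, μ(72) = 0, μ(73) = -1, μ(74) = 1, μ(75) = 0, μ(76) = 0, μ(77) = 1, μ(78) = -1, μ(79) = -1, μ(80) = 0, μ(81) = 0, μ(82) = 1, μ(83) = -1, μ(84) = 0, μ(85) = 1, μ(86) = 1, μ(87) = 1, μ(88) = 0, μ(89) = -1, μ(90) = 0, μ(91) = 1, μ(92) = 0, μ(93) = 1, μ(94) = 1, μ(95) = 1, μ(96) = 0, μ(97) = -1, μ(98) = 0, μ(99) = 0, μ(100) = 0, μ(101) = -1, μ(102) = -1, μ(103) = -1, μ(104) = 0, μ(105) = -1, μ(106) = 1, μ(107) = -1, μ(108) = 0, μ(109) = -1, μ(110) = -1, μ(111) = 1, μ(112) = 0, μ(113) = -1, μ(114) = -1, μ(115) = 1, μ(116) = 0, μ(117) = 0. Summing all 117 values: -5. (Mertens function M(x) = Σ_{n ≤ x} μ(n); on average M(x) should be small (PNT ⟺ M(x) = o(x)).)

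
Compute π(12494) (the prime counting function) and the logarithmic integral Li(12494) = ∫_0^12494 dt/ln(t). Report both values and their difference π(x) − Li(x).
π(12494) = 1491;  Li(12494) ≈ 1513.58;  π(x) − Li(x) ≈ -22.58.

Direct count of primes ≤ 12494 gives π(12494) = 1491. Numerical evaluation of the logarithmic integral gives Li(12494) ≈ 1513.58. The difference π(x) − Li(x) ≈ -22.58 is typically negative for small/moderate x (Li(x) overestimates), though Littlewood's theorem shows this sign changes infinitely often.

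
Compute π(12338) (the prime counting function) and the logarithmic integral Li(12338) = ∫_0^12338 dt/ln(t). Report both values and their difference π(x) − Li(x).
π(12338) = 1473;  Li(12338) ≈ 1497.03;  π(x) − Li(x) ≈ -24.03.

Direct count of primes ≤ 12338 gives π(12338) = 1473. Numerical evaluation of the logarithmic integral gives Li(12338) ≈ 1497.03. The difference π(x) − Li(x) ≈ -24.03 is typically negative for small/moderate x (Li(x) overestimates), though Littlewood's theorem shows this sign changes infinitely often.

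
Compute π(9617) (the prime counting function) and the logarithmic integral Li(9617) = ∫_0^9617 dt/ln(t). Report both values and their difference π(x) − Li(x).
π(9617) = 1186;  Li(9617) ≈ 1204.47;  π(x) − Li(x) ≈ -18.47.

Direct count of primes ≤ 9617 gives π(9617) = 1186. Numerical evaluation of the logarithmic integral gives Li(9617) ≈ 1204.47. The difference π(x) − Li(x) ≈ -18.47 is typically negative for small/moderate x (Li(x) overestimates), though Littlewood's theorem shows this sign changes infinitely often.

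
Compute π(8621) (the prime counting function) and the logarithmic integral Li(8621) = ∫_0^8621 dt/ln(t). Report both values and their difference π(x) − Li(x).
π(8621) = 1072;  Li(8621) ≈ 1095.23;  π(x) − Li(x) ≈ -23.23.

Direct count of primes ≤ 8621 gives π(8621) = 1072. Numerical evaluation of the logarithmic integral gives Li(8621) ≈ 1095.23. The difference π(x) − Li(x) ≈ -23.23 is typically negative for small/moderate x (Li(x) overestimates), though Littlewood's theorem shows this sign changes infinitely often.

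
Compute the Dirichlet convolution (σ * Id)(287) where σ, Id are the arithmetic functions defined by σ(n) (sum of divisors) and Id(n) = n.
(σ * Id)(287) = 1245

Divisors of 287: [1, 7, 41, 287]. For each d | 287:
  d = 1: σ(1) · Id(287/1) = 1 · 287 = 287
  d = 7: σ(7) · Id(287/7) = 8 · 41 = 328
  d = 41: σ(41) · Id(287/41) = 42 · 7 = 294
  d = 287: σ(287) · Id(287/287) = 336 · 1 = 336
Summing: (σ * Id)(287) = 287 + 328 + 294 + 336 = 1245.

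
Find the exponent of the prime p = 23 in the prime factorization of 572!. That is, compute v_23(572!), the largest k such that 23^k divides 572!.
v_23(572!) = 25

Legendre's formula: v_p(n!) = Σ_{k ≥ 1} ⌊n / p^k⌋. For p = 23, n = 572, the terms are:
  ⌊572/23^1⌋ = ⌊572/23⌋ = 24
  ⌊572/23^2⌋ = ⌊572/529⌋ = 1
(the next term ⌊572/23^3⌋ = 0, terminating the sum). Summing: v_23(572!) = 24 + 1 = 25.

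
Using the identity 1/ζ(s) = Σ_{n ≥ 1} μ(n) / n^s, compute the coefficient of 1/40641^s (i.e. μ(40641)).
μ(40641) = 1

Factor n = 40641 = 3 · 19 · 23 · 31. μ(n) = 0 if any exponent ≥ 2 (not squarefree); otherwise μ(n) = (−1)^{ω(n)} where ω(n) is the number of distinct prime factors. Applying: μ(40641) = 1.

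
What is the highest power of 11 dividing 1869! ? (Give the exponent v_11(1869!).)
v_11(1869!) = 185

Legendre's formula: v_p(n!) = Σ_{k ≥ 1} ⌊n / p^k⌋. For p = 11, n = 1869, the terms are:
  ⌊1869/11^1⌋ = ⌊1869/11⌋ = 169
  ⌊1869/11^2⌋ = ⌊1869/121⌋ = 15
  ⌊1869/11^3⌋ = ⌊1869/1331⌋ = 1
(the next term ⌊1869/11^4⌋ = 0, terminating the sum). Summing: v_11(1869!) = 169 + 15 + 1 = 185.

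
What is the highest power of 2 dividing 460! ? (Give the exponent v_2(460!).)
v_2(460!) = 455

Legendre's formula: v_p(n!) = Σ_{k ≥ 1} ⌊n / p^k⌋. For p = 2, n = 460, the terms are:
  ⌊460/2^1⌋ = ⌊460/2⌋ = 230
  ⌊460/2^2⌋ = ⌊460/4⌋ = 115
  ⌊460/2^3⌋ = ⌊460/8⌋ = 57
  ⌊460/2^4⌋ = ⌊460/16⌋ = 28
  ⌊460/2^5⌋ = ⌊460/32⌋ = 14
  ⌊460/2^6⌋ = ⌊460/64⌋ = 7
  ⌊460/2^7⌋ = ⌊460/128⌋ = 3
  ⌊460/2^8⌋ = ⌊460/256⌋ = 1
(the next term ⌊460/2^9⌋ = 0, terminating the sum). Summing: v_2(460!) = 230 + 115 + 57 + 28 + 14 + 7 + 3 + 1 = 455.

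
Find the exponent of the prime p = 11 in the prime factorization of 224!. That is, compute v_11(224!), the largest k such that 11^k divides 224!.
v_11(224!) = 21

Legendre's formula: v_p(n!) = Σ_{k ≥ 1} ⌊n / p^k⌋. For p = 11, n = 224, the terms are:
  ⌊224/11^1⌋ = ⌊224/11⌋ = 20
  ⌊224/11^2⌋ = ⌊224/121⌋ = 1
(the next term ⌊224/11^3⌋ = 0, terminating the sum). Summing: v_11(224!) = 20 + 1 = 21.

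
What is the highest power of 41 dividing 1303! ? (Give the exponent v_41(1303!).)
v_41(1303!) = 31

Legendre's formula: v_p(n!) = Σ_{k ≥ 1} ⌊n / p^k⌋. For p = 41, n = 1303, the terms are:
  ⌊1303/41^1⌋ = ⌊1303/41⌋ = 31
(the next term ⌊1303/41^2⌋ = 0, terminating the sum). Summing: v_41(1303!) = 31 = 31.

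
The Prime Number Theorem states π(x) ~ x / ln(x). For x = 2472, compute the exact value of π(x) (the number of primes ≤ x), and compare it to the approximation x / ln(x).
π(2472) = 365;  x/ln(x) ≈ 316.40;  relative error ≈ 13.31%.

Directly count primes up to 2472: π(2472) = 365. The PNT approximation gives 2472/ln(2472) ≈ 2472/7.81278 ≈ 316.40. Relative error (π(x) − x/ln(x)) / π(x) ≈ 13.31%; the approximation is known to undercount slightly (Li(x) is a better estimate).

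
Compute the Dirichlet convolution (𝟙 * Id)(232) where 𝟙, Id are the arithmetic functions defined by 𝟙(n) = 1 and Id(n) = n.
(𝟙 * Id)(232) = 450

Divisors of 232: [1, 2, 4, 8, 29, 58, 116, 232]. For each d | 232:
  d = 1: 𝟙(1) · Id(232/1) = 1 · 232 = 232
  d = 2: 𝟙(2) · Id(232/2) = 1 · 116 = 116
  d = 4: 𝟙(4) · Id(232/4) = 1 · 58 = 58
  d = 8: 𝟙(8) · Id(232/8) = 1 · 29 = 29
  d = 29: 𝟙(29) · Id(232/29) = 1 · 8 = 8
  d = 58: 𝟙(58) · Id(232/58) = 1 · 4 = 4
  d = 116: 𝟙(116) · Id(232/116) = 1 · 2 = 2
  d = 232: 𝟙(232) · Id(232/232) = 1 · 1 = 1
Summing: (𝟙 * Id)(232) = 232 + 116 + 58 + 29 + 8 + 4 + 2 + 1 = 450.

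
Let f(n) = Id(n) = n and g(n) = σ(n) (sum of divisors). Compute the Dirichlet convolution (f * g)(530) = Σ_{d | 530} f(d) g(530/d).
(Id * σ)(530) = 5885

Divisors of 530: [1, 2, 5, 10, 53, 106, 265, 530]. For each d | 530:
  d = 1: Id(1) · σ(530/1) = 1 · 972 = 972
  d = 2: Id(2) · σ(530/2) = 2 · 324 = 648
  d = 5: Id(5) · σ(530/5) = 5 · 162 = 810
  d = 10: Id(10) · σ(530/10) = 10 · 54 = 540
  d = 53: Id(53) · σ(530/53) = 53 · 18 = 954
  d = 106: Id(106) · σ(530/106) = 106 · 6 = 636
  d = 265: Id(265) · σ(530/265) = 265 · 3 = 795
  d = 530: Id(530) · σ(530/530) = 530 · 1 = 530
Summing: (Id * σ)(530) = 972 + 648 + 810 + 540 + 954 + 636 + 795 + 530 = 5885.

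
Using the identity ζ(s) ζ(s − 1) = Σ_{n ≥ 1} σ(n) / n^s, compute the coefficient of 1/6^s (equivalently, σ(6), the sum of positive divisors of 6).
σ(6) = 12

In the product (Σ m^0/m^s)(Σ k / k^s) = Σ (Σ_{d | n} d) / n^s, the coefficient of 1/n^s is σ(n) = Σ_{d | n} d. For n = 6, divisors are [1, 2, 3, 6]; summing: σ(6) = 12.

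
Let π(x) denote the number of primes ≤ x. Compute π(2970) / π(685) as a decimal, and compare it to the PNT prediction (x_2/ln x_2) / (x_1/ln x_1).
π(2970)/π(685) = 428/124 ≈ 3.4516;  PNT prediction ≈ 3.5404.

π(685) = 124 and π(2970) = 428, so π(2970)/π(685) ≈ 3.4516. The PNT-predicted ratio is (2970/ln(2970)) / (685/ln(685)) ≈ 3.5404. The two agree to within a few percent, as expected.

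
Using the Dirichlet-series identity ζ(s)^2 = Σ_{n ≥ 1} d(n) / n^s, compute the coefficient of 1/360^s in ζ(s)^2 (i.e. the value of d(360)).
d(360) = 24

ζ(s)^2 = (Σ 1/m^s)(Σ 1/k^s). The coefficient of 1/n^s in the product is the number of ordered pairs (m, k) with mk = n, which equals d(n). For n = 360, divisors are [1, 2, 3, 4, 5, 6, 8, 9, 10, 12, 15, 18, 20, 24, 30, 36, 40, 45, 60, 72, 90, 120, 180, 360], so d(360) = 24.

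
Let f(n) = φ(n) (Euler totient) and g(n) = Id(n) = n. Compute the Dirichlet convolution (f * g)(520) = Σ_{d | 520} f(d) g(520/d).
(φ * Id)(520) = 4500

Divisors of 520: [1, 2, 4, 5, 8, 10, 13, 20, 26, 40, 52, 65, 104, 130, 260, 520]. For each d | 520:
  d = 1: φ(1) · Id(520/1) = 1 · 520 = 520
  d = 2: φ(2) · Id(520/2) = 1 · 260 = 260
  d = 4: φ(4) · Id(520/4) = 2 · 130 = 260
  d = 5: φ(5) · Id(520/5) = 4 · 104 = 416
  d = 8: φ(8) · Id(520/8) = 4 · 65 = 260
  d = 10: φ(10) · Id(520/10) = 4 · 52 = 208
  d = 13: φ(13) · Id(520/13) = 12 · 40 = 480
  d = 20: φ(20) · Id(520/20) = 8 · 26 = 208
  d = 26: φ(26) · Id(520/26) = 12 · 20 = 240
  d = 40: φ(40) · Id(520/40) = 16 · 13 = 208
  d = 52: φ(52) · Id(520/52) = 24 · 10 = 240
  d = 65: φ(65) · Id(520/65) = 48 · 8 = 384
  d = 104: φ(104) · Id(520/104) = 48 · 5 = 240
  d = 130: φ(130) · Id(520/130) = 48 · 4 = 192
  d = 260: φ(260) · Id(520/260) = 96 · 2 = 192
  d = 520: φ(520) · Id(520/520) = 192 · 1 = 192
Summing: (φ * Id)(520) = 520 + 260 + 260 + 416 + 260 + 208 + 480 + 208 + 240 + 208 + 240 + 384 + 240 + 192 + 192 + 192 = 4500.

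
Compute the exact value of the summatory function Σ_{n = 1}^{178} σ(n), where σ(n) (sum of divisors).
Σ_{n ≤ 178} σ(n) = 26094

Compute σ(n) for each 1 ≤ n ≤ 178: σ(1) = 1, σ(2) = 3, σ(3) = 4, σ(4) = 7, σ(5) = 6, σ(6) = 12, σ(7) = 8, σ(8) = 15, σ(9) = 13, σ(10) = 18, σ(11) = 12, σ(12) = 28, σ(13) = 14, σ(14) = 24, σ(15) = 24, σ(16) = 31, σ(17) = 18, σ(18) = 39, σ(19) = 20, σ(20) = 42, σ(21) = 32, σ(22) = 36, σ(23) = 24, σ(24) = 60, σ(25) = 31, σ(26) = 42, σ(27) = 40, σ(28) = 56, σ(29) = 30, σ(30) = 72, σ(31) = 32, σ(32) = 63, σ(33) = 48, σ(34) = 54, σ(35) = 48, σ(36) = 91, σ(37) = 38, σ(38) = 60, σ(39) = 56, σ(40) = 90, σ(41) = 42, σ(42) = 96, σ(43) = 44, σ(44) = 84, σ(45) = 78, σ(46) = 72, σ(47) = 48, σ(48) = 124, σ(49) = 57, σ(50) = 93, σ(51) = 72, σ(52) = 98, σ(53) = 54, σ(54) = 120, σ(55) = 72, σ(56) = 120, σ(57) = 80, σ(58) = 90, σ(59) = 60, σ(60) = 168, σ(61) = 62, σ(62) = 96, σ(63) = 104, σ(64) = 127, σ(65) = 84, σ(66) = 144, σ(67) = 68, σ(68) = 126, σ(69) = 96, σ(70) = 144, σ(71) = 72, σ(72) = 195, σ(73) = 74, σ(74) = 114, σ(75) = 124, σ(76) = 140, σ(77) = 96, σ(78) = 168, σ(79) = 80, σ(80) = 186, σ(81) = 121, σ(82) = 126, σ(83) = 84, σ(84) = 224, σ(85) = 108, σ(86) = 132, σ(87) = 120, σ(88) = 180, σ(89) = 90, σ(90) = 234, σ(91) = 112, σ(92) = 168, σ(93) = 128, σ(94) = 144, σ(95) = 120, σ(96) = 252, σ(97) = 98, σ(98) = 171, σ(99) = 156, σ(100) = 217, σ(101) = 102, σ(102) = 216, σ(103) = 104, σ(104) = 210, σ(105) = 192, σ(106) = 162, σ(107) = 108, σ(108) = 280, σ(109) = 110, σ(110) = 216, σ(111) = 152, σ(112) = 248, σ(113) = 114, σ(114) = 240, σ(115) = 144, σ(116) = 210, σ(117) = 182, σ(118) = 180, σ(119) = 144, σ(120) = 360, σ(121) = 133, σ(122) = 186, σ(123) = 168, σ(124) = 224, σ(125) = 156, σ(126) = 312, σ(127) = 128, σ(128) = 255, σ(129) = 176, σ(130) = 252, σ(131) = 132, σ(132) = 336, σ(133) = 160, σ(134) = 204, σ(135) = 240, σ(136) = 270, σ(137) = 138, σ(138) = 288, σ(139) = 140, σ(140) = 336, σ(141) = 192, σ(142) = 216, σ(143) = 168, σ(144) = 403, σ(145) = 180, σ(146) = 222, σ(147) = 228, σ(148) = 266, σ(149) = 150, σ(150) = 372, σ(151) = 152, σ(152) = 300, σ(153) = 234, σ(154) = 288, σ(155) = 192, σ(156) = 392, σ(157) = 158, σ(158) = 240, σ(159) = 216, σ(160) = 378, σ(161) = 192, σ(162) = 363, σ(163) = 164, σ(164) = 294, σ(165) = 288, σ(166) = 252, σ(167) = 168, σ(168) = 480, σ(169) = 183, σ(170) = 324, σ(171) = 260, σ(172) = 308, σ(173) = 174, σ(174) = 360, σ(175) = 248, σ(176) = 372, σ(177) = 240, σ(178) = 270. Summing all 178 values: 26094. (Average order: Σ_{n ≤ x} σ(n) ~ (π²/12) x². For x = 178, (π²/12)·178² ≈ 26059.05.)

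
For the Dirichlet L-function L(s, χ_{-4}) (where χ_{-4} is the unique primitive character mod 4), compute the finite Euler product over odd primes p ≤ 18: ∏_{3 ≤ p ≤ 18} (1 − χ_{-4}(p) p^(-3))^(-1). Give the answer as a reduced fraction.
∏ = 87995602569875/90796952813568

The odd primes p ≤ 18 are [3, 5, 7, 11, 13, 17]. For each, χ(p) = 1 if p ≡ 1 mod 4, χ(p) = −1 if p ≡ 3 mod 4. Taking (1 − χ(p)/p^3)^(-1) = p^3/(p^3 − χ(p)): (1 − (-1)/3^3)^(-1) · (1 − (1)/5^3)^(-1) · (1 − (-1)/7^3)^(-1) · (1 − (-1)/11^3)^(-1) · (1 − (1)/13^3)^(-1) · (1 − (1)/17^3)^(-1) = 87995602569875/90796952813568.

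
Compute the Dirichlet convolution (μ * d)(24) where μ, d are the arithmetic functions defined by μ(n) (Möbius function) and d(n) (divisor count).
(μ * d)(24) = 1

Divisors of 24: [1, 2, 3, 4, 6, 8, 12, 24]. For each d | 24:
  d = 1: μ(1) · d(24/1) = 1 · 8 = 8
  d = 2: μ(2) · d(24/2) = -1 · 6 = -6
  d = 3: μ(3) · d(24/3) = -1 · 4 = -4
  d = 4: μ(4) · d(24/4) = 0 · 4 = 0
  d = 6: μ(6) · d(24/6) = 1 · 3 = 3
  d = 8: μ(8) · d(24/8) = 0 · 2 = 0
  d = 12: μ(12) · d(24/12) = 0 · 2 = 0
  d = 24: μ(24) · d(24/24) = 0 · 1 = 0
Summing: (μ * d)(24) = 8 + -6 + -4 + 0 + 3 + 0 + 0 + 0 = 1.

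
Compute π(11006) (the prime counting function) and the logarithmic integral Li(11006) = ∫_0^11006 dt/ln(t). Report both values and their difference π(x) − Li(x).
π(11006) = 1336;  Li(11006) ≈ 1354.79;  π(x) − Li(x) ≈ -18.79.

Direct count of primes ≤ 11006 gives π(11006) = 1336. Numerical evaluation of the logarithmic integral gives Li(11006) ≈ 1354.79. The difference π(x) − Li(x) ≈ -18.79 is typically negative for small/moderate x (Li(x) overestimates), though Littlewood's theorem shows this sign changes infinitely often.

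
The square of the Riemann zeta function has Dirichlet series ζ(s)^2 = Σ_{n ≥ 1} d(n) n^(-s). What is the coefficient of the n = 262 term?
d(262) = 4

ζ(s)^2 = (Σ 1/m^s)(Σ 1/k^s). The coefficient of 1/n^s in the product is the number of ordered pairs (m, k) with mk = n, which equals d(n). For n = 262, divisors are [1, 2, 131, 262], so d(262) = 4.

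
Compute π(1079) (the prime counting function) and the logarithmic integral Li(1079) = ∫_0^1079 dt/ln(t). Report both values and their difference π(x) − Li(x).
π(1079) = 180;  Li(1079) ≈ 188.98;  π(x) − Li(x) ≈ -8.98.

Direct count of primes ≤ 1079 gives π(1079) = 180. Numerical evaluation of the logarithmic integral gives Li(1079) ≈ 188.98. The difference π(x) − Li(x) ≈ -8.98 is typically negative for small/moderate x (Li(x) overestimates), though Littlewood's theorem shows this sign changes infinitely often.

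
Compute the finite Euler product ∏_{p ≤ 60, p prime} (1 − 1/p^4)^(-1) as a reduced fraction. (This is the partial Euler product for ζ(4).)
∏ = 313771926178857385645450905033468281439563920601420761/289906031739275464495518328120881551769600000000000000

The primes p ≤ 60 are [2, 3, 5, 7, 11, 13, 17, 19, 23, 29, 31, 37, 41, 43, 47, 53, 59]. For each prime, (1 − 1/p^4)^(-1) = p^4 / (p^4 − 1). The product is (1 − 1/2^4)^(-1), (1 − 1/3^4)^(-1), (1 − 1/5^4)^(-1), (1 − 1/7^4)^(-1), (1 − 1/11^4)^(-1), (1 − 1/13^4)^(-1), (1 − 1/17^4)^(-1), (1 − 1/19^4)^(-1), (1 − 1/23^4)^(-1), (1 − 1/29^4)^(-1), (1 − 1/31^4)^(-1), (1 − 1/37^4)^(-1), (1 − 1/41^4)^(-1), (1 − 1/43^4)^(-1), (1 − 1/47^4)^(-1), (1 − 1/53^4)^(-1), (1 − 1/59^4)^(-1) = ∏ p^4 / (p^4 − 1) = 313771926178857385645450905033468281439563920601420761/289906031739275464495518328120881551769600000000000000.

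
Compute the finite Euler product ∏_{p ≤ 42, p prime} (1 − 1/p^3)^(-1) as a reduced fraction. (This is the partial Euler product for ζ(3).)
∏ = 146179583280100194365681354929/121615573969288081570641739776

The primes p ≤ 42 are [2, 3, 5, 7, 11, 13, 17, 19, 23, 29, 31, 37, 41]. For each prime, (1 − 1/p^3)^(-1) = p^3 / (p^3 − 1). The product is (1 − 1/2^3)^(-1), (1 − 1/3^3)^(-1), (1 − 1/5^3)^(-1), (1 − 1/7^3)^(-1), (1 − 1/11^3)^(-1), (1 − 1/13^3)^(-1), (1 − 1/17^3)^(-1), (1 − 1/19^3)^(-1), (1 − 1/23^3)^(-1), (1 − 1/29^3)^(-1), (1 − 1/31^3)^(-1), (1 − 1/37^3)^(-1), (1 − 1/41^3)^(-1) = ∏ p^3 / (p^3 − 1) = 146179583280100194365681354929/121615573969288081570641739776.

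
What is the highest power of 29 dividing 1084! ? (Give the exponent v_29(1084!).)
v_29(1084!) = 38

Legendre's formula: v_p(n!) = Σ_{k ≥ 1} ⌊n / p^k⌋. For p = 29, n = 1084, the terms are:
  ⌊1084/29^1⌋ = ⌊1084/29⌋ = 37
  ⌊1084/29^2⌋ = ⌊1084/841⌋ = 1
(the next term ⌊1084/29^3⌋ = 0, terminating the sum). Summing: v_29(1084!) = 37 + 1 = 38.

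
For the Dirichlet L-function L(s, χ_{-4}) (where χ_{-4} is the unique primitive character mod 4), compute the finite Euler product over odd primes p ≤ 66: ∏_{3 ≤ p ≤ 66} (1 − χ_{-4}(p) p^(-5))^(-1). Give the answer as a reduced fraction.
∏ = 478212334295798677259125227573990358291095208018494528428976877948999059062284551009530475199/480056794509206891424767146601704797711651986953735424570384919662551238689346859653136384000

The odd primes p ≤ 66 are [3, 5, 7, 11, 13, 17, 19, 23, 29, 31, 37, 41, 43, 47, 53, 59, 61]. For each, χ(p) = 1 if p ≡ 1 mod 4, χ(p) = −1 if p ≡ 3 mod 4. Taking (1 − χ(p)/p^5)^(-1) = p^5/(p^5 − χ(p)): (1 − (-1)/3^5)^(-1) · (1 − (1)/5^5)^(-1) · (1 − (-1)/7^5)^(-1) · (1 − (-1)/11^5)^(-1) · (1 − (1)/13^5)^(-1) · (1 − (1)/17^5)^(-1) · (1 − (-1)/19^5)^(-1) · (1 − (-1)/23^5)^(-1) · (1 − (1)/29^5)^(-1) · (1 − (-1)/31^5)^(-1) · (1 − (1)/37^5)^(-1) · (1 − (1)/41^5)^(-1) · (1 − (-1)/43^5)^(-1) · (1 − (-1)/47^5)^(-1) · (1 − (1)/53^5)^(-1) · (1 − (-1)/59^5)^(-1) · (1 − (1)/61^5)^(-1) = 478212334295798677259125227573990358291095208018494528428976877948999059062284551009530475199/480056794509206891424767146601704797711651986953735424570384919662551238689346859653136384000.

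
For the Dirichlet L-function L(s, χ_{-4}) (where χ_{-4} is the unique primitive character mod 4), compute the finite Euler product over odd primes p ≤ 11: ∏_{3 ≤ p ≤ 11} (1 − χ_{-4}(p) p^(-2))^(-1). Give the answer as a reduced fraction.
∏ = 17787/19520

The odd primes p ≤ 11 are [3, 5, 7, 11]. For each, χ(p) = 1 if p ≡ 1 mod 4, χ(p) = −1 if p ≡ 3 mod 4. Taking (1 − χ(p)/p^2)^(-1) = p^2/(p^2 − χ(p)): (1 − (-1)/3^2)^(-1) · (1 − (1)/5^2)^(-1) · (1 − (-1)/7^2)^(-1) · (1 − (-1)/11^2)^(-1) = 17787/19520.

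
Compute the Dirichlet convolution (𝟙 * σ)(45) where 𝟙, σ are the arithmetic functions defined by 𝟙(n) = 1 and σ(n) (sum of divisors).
(𝟙 * σ)(45) = 126

Divisors of 45: [1, 3, 5, 9, 15, 45]. For each d | 45:
  d = 1: 𝟙(1) · σ(45/1) = 1 · 78 = 78
  d = 3: 𝟙(3) · σ(45/3) = 1 · 24 = 24
  d = 5: 𝟙(5) · σ(45/5) = 1 · 13 = 13
  d = 9: 𝟙(9) · σ(45/9) = 1 · 6 = 6
  d = 15: 𝟙(15) · σ(45/15) = 1 · 4 = 4
  d = 45: 𝟙(45) · σ(45/45) = 1 · 1 = 1
Summing: (𝟙 * σ)(45) = 78 + 24 + 13 + 6 + 4 + 1 = 126.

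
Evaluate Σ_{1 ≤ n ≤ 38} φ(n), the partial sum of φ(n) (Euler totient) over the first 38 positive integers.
Σ_{n ≤ 38} φ(n) = 450

Compute φ(n) for each 1 ≤ n ≤ 38: φ(1) = 1, φ(2) = 1, φ(3) = 2, φ(4) = 2, φ(5) = 4, φ(6) = 2, φ(7) = 6, φ(8) = 4, φ(9) = 6, φ(10) = 4, φ(11) = 10, φ(12) = 4, φ(13) = 12, φ(14) = 6, φ(15) = 8, φ(16) = 8, φ(17) = 16, φ(18) = 6, φ(19) = 18, φ(20) = 8, φ(21) = 12, φ(22) = 10, φ(23) = 22, φ(24) = 8, φ(25) = 20, φ(26) = 12, φ(27) = 18, φ(28) = 12, φ(29) = 28, φ(30) = 8, φ(31) = 30, φ(32) = 16, φ(33) = 20, φ(34) = 16, φ(35) = 24, φ(36) = 12, φ(37) = 36, φ(38) = 18. Summing all 38 values: 450. (Average order: Σ_{n ≤ x} φ(n) ~ (3/π²) x². For x = 38, (3/π²)·38² ≈ 438.92.)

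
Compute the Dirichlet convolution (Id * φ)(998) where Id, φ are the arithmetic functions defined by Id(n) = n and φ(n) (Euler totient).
(Id * φ)(998) = 2991

Divisors of 998: [1, 2, 499, 998]. For each d | 998:
  d = 1: Id(1) · φ(998/1) = 1 · 498 = 498
  d = 2: Id(2) · φ(998/2) = 2 · 498 = 996
  d = 499: Id(499) · φ(998/499) = 499 · 1 = 499
  d = 998: Id(998) · φ(998/998) = 998 · 1 = 998
Summing: (Id * φ)(998) = 498 + 996 + 499 + 998 = 2991.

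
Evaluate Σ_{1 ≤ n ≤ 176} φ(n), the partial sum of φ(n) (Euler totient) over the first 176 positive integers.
Σ_{n ≤ 176} φ(n) = 9450

Compute φ(n) for each 1 ≤ n ≤ 176: φ(1) = 1, φ(2) = 1, φ(3) = 2, φ(4) = 2, φ(5) = 4, φ(6) = 2, φ(7) = 6, φ(8) = 4, φ(9) = 6, φ(10) = 4, φ(11) = 10, φ(12) = 4, φ(13) = 12, φ(14) = 6, φ(15) = 8, φ(16) = 8, φ(17) = 16, φ(18) = 6, φ(19) = 18, φ(20) = 8, φ(21) = 12, φ(22) = 10, φ(23) = 22, φ(24) = 8, φ(25) = 20, φ(26) = 12, φ(27) = 18, φ(28) = 12, φ(29) = 28, φ(30) = 8, φ(31) = 30, φ(32) = 16, φ(33) = 20, φ(34) = 16, φ(35) = 24, φ(36) = 12, φ(37) = 36, φ(38) = 18, φ(39) = 24, φ(40) = 16, φ(41) = 40, φ(42) = 12, φ(43) = 42, φ(44) = 20, φ(45) = 24, φ(46) = 22, φ(47) = 46, φ(48) = 16, φ(49) = 42, φ(50) = 20, φ(51) = 32, φ(52) = 24, φ(53) = 52, φ(54) = 18, φ(55) = 40, φ(56) = 24, φ(57) = 36, φ(58) = 28, φ(59) = 58, φ(60) = 16, φ(61) = 60, φ(62) = 30, φ(63) = 36, φ(64) = 32, φ(65) = 48, φ(66) = 20, φ(67) = 66, φ(68) = 32, φ(69) = 44, φ(70) = 24, φ(71) = 70, φ(72) = 24, φ(73) = 72, φ(74) = 36, φ(75) = 40, φ(76) = 36, φ(77) = 60, φ(78) = 24, φ(79) = 78, φ(80) = 32, φ(81) = 54, φ(82) = 40, φ(83) = 82, φ(84) = 24, φ(85) = 64, φ(86) = 42, φ(87) = 56, φ(88) = 40, φ(89) = 88, φ(90) = 24, φ(91) = 72, φ(92) = 44, φ(93) = 60, φ(94) = 46, φ(95) = 72, φ(96) = 32, φ(97) = 96, φ(98) = 42, φ(99) = 60, φ(100) = 40, φ(101) = 100, φ(102) = 32, φ(103) = 102, φ(104) = 48, φ(105) = 48, φ(106) = 52, φ(107) = 106, φ(108) = 36, φ(109) = 108, φ(110) = 40, φ(111) = 72, φ(112) = 48, φ(113) = 112, φ(114) = 36, φ(115) = 88, φ(116) = 56, φ(117) = 72, φ(118) = 58, φ(119) = 96, φ(120) = 32, φ(121) = 110, φ(122) = 60, φ(123) = 80, φ(124) = 60, φ(125) = 100, φ(126) = 36, φ(127) = 126, φ(128) = 64, φ(129) = 84, φ(130) = 48, φ(131) = 130, φ(132) = 40, φ(133) = 108, φ(134) = 66, φ(135) = 72, φ(136) = 64, φ(137) = 136, φ(138) = 44, φ(139) = 138, φ(140) = 48, φ(141) = 92, φ(142) = 70, φ(143) = 120, φ(144) = 48, φ(145) = 112, φ(146) = 72, φ(147) = 84, φ(148) = 72, φ(149) = 148, φ(150) = 40, φ(151) = 150, φ(152) = 72, φ(153) = 96, φ(154) = 60, φ(155) = 120, φ(156) = 48, φ(157) = 156, φ(158) = 78, φ(159) = 104, φ(160) = 64, φ(161) = 132, φ(162) = 54, φ(163) = 162, φ(164) = 80, φ(165) = 80, φ(166) = 82, φ(167) = 166, φ(168) = 48, φ(169) = 156, φ(170) = 64, φ(171) = 108, φ(172) = 84, φ(173) = 172, φ(174) = 56, φ(175) = 120, φ(176) = 80. Summing all 176 values: 9450. (Average order: Σ_{n ≤ x} φ(n) ~ (3/π²) x². For x = 176, (3/π²)·176² ≈ 9415.57.)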